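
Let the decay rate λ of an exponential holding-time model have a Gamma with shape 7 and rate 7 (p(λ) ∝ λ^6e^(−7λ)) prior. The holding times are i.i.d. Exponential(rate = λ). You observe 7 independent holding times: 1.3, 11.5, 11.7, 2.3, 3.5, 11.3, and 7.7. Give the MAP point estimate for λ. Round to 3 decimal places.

The Exponential(rate=λ) likelihood is ∝ λ^n e^(−λΣtᵢ). Here n = 7 and Σtᵢ = 1.3 + 11.5 + 11.7 + 2.3 + 3.5 + 11.3 + 7.7 = 49.3.
Posterior ∝ λ^6e^(−7λ) · λ^7e^(−49.3λ) = λ^13e^(−56.3λ), i.e. Gamma(14, 56.3).
Mode = (a−1)/b = 13/56.3 ≈ 0.231.

λ̂_MAP = 0.231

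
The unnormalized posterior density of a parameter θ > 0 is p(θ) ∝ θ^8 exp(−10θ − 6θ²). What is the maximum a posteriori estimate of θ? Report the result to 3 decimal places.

ℓ'(θ) = 8/θ − 10 − 12θ. Setting this to zero and multiplying by θ: 12θ² + 10θ − 8 = 0.
θ = (−10 + √(10² + 4·12·8)) / (2·12) = (−10 + √484) / 24 = (−10 + 22)/24 = 1/2.
ℓ''(θ) = −8/θ² − 12 < 0, confirming a maximum.

θ̂_MAP = 0.500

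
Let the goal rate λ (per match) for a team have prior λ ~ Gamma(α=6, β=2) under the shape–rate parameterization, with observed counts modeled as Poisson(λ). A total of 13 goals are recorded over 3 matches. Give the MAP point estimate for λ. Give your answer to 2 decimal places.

Σxᵢ = 13, n = 3.
Posterior ∝ λ^5e^(−2λ) · λ^13e^(−3λ) = λ^18e^(−5λ), i.e. Gamma(shape=19, rate=5).
The mode of a Gamma(a, b) with a ≥ 1 (shape–rate) is (a−1)/b = 18/5 ≈ 3.60.

λ̂_MAP = 3.60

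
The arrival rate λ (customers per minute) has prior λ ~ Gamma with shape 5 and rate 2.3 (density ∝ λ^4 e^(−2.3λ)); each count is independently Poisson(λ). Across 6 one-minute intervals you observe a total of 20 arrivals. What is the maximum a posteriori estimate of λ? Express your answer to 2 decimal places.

λ̂_MAP = 2.89

Σxᵢ = 20, n = 6.
Posterior ∝ λ^4e^(−2.3λ) · λ^20e^(−6λ) = λ^24e^(−8.3λ), i.e. Gamma(shape=25, rate=8.3).
The mode of a Gamma(a, b) with a ≥ 1 (shape–rate) is (a−1)/b = 24/8.3 ≈ 2.89.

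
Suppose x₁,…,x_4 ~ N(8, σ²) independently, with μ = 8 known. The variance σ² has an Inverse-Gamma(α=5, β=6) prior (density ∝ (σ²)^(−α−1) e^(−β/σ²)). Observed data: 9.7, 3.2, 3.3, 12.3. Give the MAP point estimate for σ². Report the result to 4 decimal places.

σ̂²_MAP = 4.9069

Sum of squared deviations about the known mean: SS = (9.7−8)² + (3.2−8)² + (3.3−8)² + (12.3−8)² = 66.51.
The Normal likelihood contributes (σ²)^(−n/2) exp(−SS/(2σ²)), so the posterior is Inverse-Gamma(α + n/2, β + SS/2) = Inverse-Gamma(7, 39.255).
The mode of Inverse-Gamma(a, b) is b/(a+1) = 39.255/8 ≈ 4.9069.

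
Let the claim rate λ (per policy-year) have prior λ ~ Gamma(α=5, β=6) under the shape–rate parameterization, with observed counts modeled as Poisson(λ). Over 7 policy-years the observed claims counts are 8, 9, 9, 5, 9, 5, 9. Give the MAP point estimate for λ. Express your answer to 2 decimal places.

Σxᵢ = 8+9+9+5+9+5+9 = 54, with n = 7.
Posterior ∝ λ^4e^(−6λ) · λ^54e^(−7λ) = λ^58e^(−13λ), i.e. Gamma(shape=59, rate=13).
The mode of a Gamma(a, b) with a ≥ 1 (shape–rate) is (a−1)/b = 58/13 ≈ 4.46.

λ̂_MAP = 4.46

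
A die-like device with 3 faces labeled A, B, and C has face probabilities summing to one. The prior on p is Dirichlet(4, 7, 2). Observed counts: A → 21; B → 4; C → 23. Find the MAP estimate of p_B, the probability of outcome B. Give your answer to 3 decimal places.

The posterior is Dirichlet(αᵢ + nᵢ) = Dirichlet(25, 11, 25).
For a Dirichlet(a₁,…,a_K) with all aᵢ > 1, the mode has j-th component (aⱼ − 1)/(Σaᵢ − K).
Here Σaᵢ = 61 and K = 3, so p_B = (11 − 1)/(61 − 3) = 10/58 ≈ 0.172.

MAP estimate of p_B = 0.172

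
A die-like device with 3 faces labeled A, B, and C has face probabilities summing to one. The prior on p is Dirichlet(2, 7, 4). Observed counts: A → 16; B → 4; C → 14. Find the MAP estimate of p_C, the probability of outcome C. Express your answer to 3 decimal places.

MAP estimate of p_C = 0.386

The posterior is Dirichlet(αᵢ + nᵢ) = Dirichlet(18, 11, 18).
For a Dirichlet(a₁,…,a_K) with all aᵢ > 1, the mode has j-th component (aⱼ − 1)/(Σaᵢ − K).
Here Σaᵢ = 47 and K = 3, so p_C = (18 − 1)/(47 − 3) = 17/44 ≈ 0.386.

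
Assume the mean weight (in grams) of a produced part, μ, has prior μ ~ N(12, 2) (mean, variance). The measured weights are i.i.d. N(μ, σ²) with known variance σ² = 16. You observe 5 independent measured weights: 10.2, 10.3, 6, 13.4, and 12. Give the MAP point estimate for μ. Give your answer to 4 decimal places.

n = 5; x̄ = (10.2 + 10.3 + 6 + 13.4 + 12)/5 = 51.9/5 = 10.38.
For a Normal prior and Normal likelihood with known variance, the posterior is Normal; its mode equals its mean, the precision-weighted average.
Prior precision 1/σ₀² = 1/2 = 0.5; data precision n/σ² = 5/16 = 0.3125.
μ̂ = (0.5·12 + 0.3125·10.38) / (0.5 + 0.3125) = 9.24375/0.8125 = 1479/130 ≈ 11.3769.

μ̂_MAP = 11.3769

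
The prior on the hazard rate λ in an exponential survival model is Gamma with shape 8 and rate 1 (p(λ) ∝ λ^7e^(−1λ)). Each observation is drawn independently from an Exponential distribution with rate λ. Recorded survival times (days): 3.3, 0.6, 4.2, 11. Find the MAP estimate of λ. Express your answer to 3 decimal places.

λ̂_MAP = 0.547

The Exponential(rate=λ) likelihood is ∝ λ^n e^(−λΣtᵢ). Here n = 4 and Σtᵢ = 3.3 + 0.6 + 4.2 + 11 = 19.1.
Posterior ∝ λ^7e^(−1λ) · λ^4e^(−19.1λ) = λ^11e^(−20.1λ), i.e. Gamma(12, 20.1).
Mode = (a−1)/b = 11/20.1 ≈ 0.547.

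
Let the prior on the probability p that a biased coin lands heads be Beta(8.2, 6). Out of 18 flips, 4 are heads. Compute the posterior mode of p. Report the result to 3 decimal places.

Prior: Beta(8.2, 6).
Data: 4 successes in 18 trials. The binomial likelihood contributes p^4(1−p)^14, so the posterior is Beta(8.2+4, 6+14) = Beta(12.2, 20).
For Beta(a, b) with a, b > 1 the mode is (a−1)/(a+b−2) = 11.2/30.2 ≈ 0.371.

p̂_MAP = 0.371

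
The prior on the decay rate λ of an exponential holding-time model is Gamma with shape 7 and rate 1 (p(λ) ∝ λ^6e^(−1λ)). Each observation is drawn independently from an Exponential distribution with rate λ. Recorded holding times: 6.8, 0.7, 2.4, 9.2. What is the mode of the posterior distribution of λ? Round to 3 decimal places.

λ̂_MAP = 0.498

The Exponential(rate=λ) likelihood is ∝ λ^n e^(−λΣtᵢ). Here n = 4 and Σtᵢ = 6.8 + 0.7 + 2.4 + 9.2 = 19.1.
Posterior ∝ λ^6e^(−1λ) · λ^4e^(−19.1λ) = λ^10e^(−20.1λ), i.e. Gamma(11, 20.1).
Mode = (a−1)/b = 10/20.1 ≈ 0.498.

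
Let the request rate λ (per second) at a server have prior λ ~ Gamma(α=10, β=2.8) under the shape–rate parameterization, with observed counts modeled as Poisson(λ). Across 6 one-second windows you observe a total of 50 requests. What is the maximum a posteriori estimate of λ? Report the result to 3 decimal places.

λ̂_MAP = 6.705

Σxᵢ = 50, n = 6.
Posterior ∝ λ^9e^(−2.8λ) · λ^50e^(−6λ) = λ^59e^(−8.8λ), i.e. Gamma(shape=60, rate=8.8).
The mode of a Gamma(a, b) with a ≥ 1 (shape–rate) is (a−1)/b = 59/8.8 ≈ 6.705.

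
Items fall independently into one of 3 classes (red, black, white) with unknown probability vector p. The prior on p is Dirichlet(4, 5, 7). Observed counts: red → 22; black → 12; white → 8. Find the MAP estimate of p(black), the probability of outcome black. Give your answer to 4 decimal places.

MAP estimate of p(black) = 0.2909

The posterior is Dirichlet(αᵢ + nᵢ) = Dirichlet(26, 17, 15).
For a Dirichlet(a₁,…,a_K) with all aᵢ > 1, the mode has j-th component (aⱼ − 1)/(Σaᵢ − K).
Here Σaᵢ = 58 and K = 3, so p(black) = (17 − 1)/(58 − 3) = 16/55 ≈ 0.2909.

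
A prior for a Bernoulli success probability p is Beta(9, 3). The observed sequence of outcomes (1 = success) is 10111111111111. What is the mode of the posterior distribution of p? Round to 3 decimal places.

p̂_MAP = 0.875

Prior: Beta(9, 3).
Data: 13 successes in 14 trials (from the sequence). The binomial likelihood contributes p^13(1−p)^1, so the posterior is Beta(9+13, 3+1) = Beta(22, 4).
For Beta(a, b) with a, b > 1 the mode is (a−1)/(a+b−2) = 21/24 ≈ 0.875.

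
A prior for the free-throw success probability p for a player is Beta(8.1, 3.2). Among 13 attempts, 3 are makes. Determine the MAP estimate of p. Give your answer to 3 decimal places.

p̂_MAP = 0.453

Prior: Beta(8.1, 3.2).
Data: 3 successes in 13 trials. The binomial likelihood contributes p^3(1−p)^10, so the posterior is Beta(8.1+3, 3.2+10) = Beta(11.1, 13.2).
For Beta(a, b) with a, b > 1 the mode is (a−1)/(a+b−2) = 10.1/22.3 ≈ 0.453.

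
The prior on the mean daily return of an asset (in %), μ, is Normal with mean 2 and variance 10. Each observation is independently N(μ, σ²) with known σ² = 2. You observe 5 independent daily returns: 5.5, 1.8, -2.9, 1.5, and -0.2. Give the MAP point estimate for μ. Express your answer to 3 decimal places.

μ̂_MAP = 1.173

n = 5; x̄ = (5.5 + 1.8 + (-2.9) + 1.5 + (-0.2))/5 = 5.7/5 = 1.14.
For a Normal prior and Normal likelihood with known variance, the posterior is Normal; its mode equals its mean, the precision-weighted average.
Prior precision 1/σ₀² = 1/10 = 0.1; data precision n/σ² = 5/2 = 2.5.
μ̂ = (0.1·2 + 2.5·1.14) / (0.1 + 2.5) = 3.05/2.6 = 61/52 ≈ 1.173.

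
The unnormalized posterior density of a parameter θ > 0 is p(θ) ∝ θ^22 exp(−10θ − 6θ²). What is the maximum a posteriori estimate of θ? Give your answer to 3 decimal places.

θ̂_MAP = 1.000

ℓ'(θ) = 22/θ − 10 − 12θ. Setting this to zero and multiplying by θ: 12θ² + 10θ − 22 = 0.
θ = (−10 + √(10² + 4·12·22)) / (2·12) = (−10 + √1156) / 24 = (−10 + 34)/24 = 1.
ℓ''(θ) = −22/θ² − 12 < 0, confirming a maximum.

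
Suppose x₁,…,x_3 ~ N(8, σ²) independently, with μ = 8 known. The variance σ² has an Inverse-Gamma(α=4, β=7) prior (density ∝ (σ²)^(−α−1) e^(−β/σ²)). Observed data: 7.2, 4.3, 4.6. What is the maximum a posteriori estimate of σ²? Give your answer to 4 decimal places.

σ̂²_MAP = 3.0685

Sum of squared deviations about the known mean: SS = (7.2−8)² + (4.3−8)² + (4.6−8)² = 25.89.
The Normal likelihood contributes (σ²)^(−n/2) exp(−SS/(2σ²)), so the posterior is Inverse-Gamma(α + n/2, β + SS/2) = Inverse-Gamma(5.5, 19.945).
The mode of Inverse-Gamma(a, b) is b/(a+1) = 19.945/6.5 ≈ 3.0685.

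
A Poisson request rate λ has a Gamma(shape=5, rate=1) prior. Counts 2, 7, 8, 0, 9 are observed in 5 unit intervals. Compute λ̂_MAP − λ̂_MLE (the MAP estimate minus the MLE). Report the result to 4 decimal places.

Σxᵢ = 26. Posterior is Gamma(31, 6); MAP = (31−1)/6 = 30/6 ≈ 5.00000.
MLE = x̄ = 26/5 ≈ 5.20000.
Difference = 30/6 − 26/5 = -1/5 ≈ -0.2000.

MAP − MLE = -0.2000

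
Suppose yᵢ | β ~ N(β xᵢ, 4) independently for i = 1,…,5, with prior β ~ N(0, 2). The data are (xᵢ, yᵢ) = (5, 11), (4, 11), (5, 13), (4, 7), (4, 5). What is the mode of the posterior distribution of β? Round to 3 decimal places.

log p(β | y) = −Σ(yᵢ − βxᵢ)²/(2·4) − β²/(2·2) + const.
Setting the derivative to zero: Σxᵢ(yᵢ − βxᵢ)/4 − β/2 = 0, so β = Σxᵢyᵢ / (Σxᵢ² + σ²/τ²).
Σxᵢyᵢ = 5·11 + 4·11 + 5·13 + 4·7 + 4·5 = 212; Σxᵢ² = 98; σ²/τ² = 2.
β̂_MAP = 212 / (98 + 2) = 212/100 ≈ 2.120.

β̂_MAP = 2.120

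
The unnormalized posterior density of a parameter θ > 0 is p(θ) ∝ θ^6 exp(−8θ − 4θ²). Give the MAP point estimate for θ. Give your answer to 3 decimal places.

θ̂_MAP = 0.500

ℓ'(θ) = 6/θ − 8 − 8θ. Setting this to zero and multiplying by θ: 8θ² + 8θ − 6 = 0.
θ = (−8 + √(8² + 4·8·6)) / (2·8) = (−8 + √256) / 16 = (−8 + 16)/16 = 1/2.
ℓ''(θ) = −6/θ² − 8 < 0, confirming a maximum.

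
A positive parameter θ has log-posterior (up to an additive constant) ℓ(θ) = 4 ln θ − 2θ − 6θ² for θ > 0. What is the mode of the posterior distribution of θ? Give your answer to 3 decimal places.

ℓ'(θ) = 4/θ − 2 − 12θ. Setting this to zero and multiplying by θ: 12θ² + 2θ − 4 = 0.
θ = (−2 + √(2² + 4·12·4)) / (2·12) = (−2 + √196) / 24 = (−2 + 14)/24 = 1/2.
ℓ''(θ) = −4/θ² − 12 < 0, confirming a maximum.

θ̂_MAP = 0.500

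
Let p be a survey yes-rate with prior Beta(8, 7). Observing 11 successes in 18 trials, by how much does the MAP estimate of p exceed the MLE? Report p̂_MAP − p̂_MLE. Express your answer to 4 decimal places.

Posterior is Beta(19, 14); MAP = (19−1)/(33−2) = 18/31 ≈ 0.58065.
MLE ignores the prior: p̂_MLE = k/n = 11/18 ≈ 0.61111.
Difference = 18/31 − 11/18 = -17/558 ≈ -0.0305.

MAP − MLE = -0.0305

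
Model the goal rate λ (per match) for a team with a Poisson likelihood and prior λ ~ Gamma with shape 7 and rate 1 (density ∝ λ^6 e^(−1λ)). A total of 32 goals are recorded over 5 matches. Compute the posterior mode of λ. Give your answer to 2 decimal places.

Σxᵢ = 32, n = 5.
Posterior ∝ λ^6e^(−1λ) · λ^32e^(−5λ) = λ^38e^(−6λ), i.e. Gamma(shape=39, rate=6).
The mode of a Gamma(a, b) with a ≥ 1 (shape–rate) is (a−1)/b = 38/6 ≈ 6.33.

λ̂_MAP = 6.33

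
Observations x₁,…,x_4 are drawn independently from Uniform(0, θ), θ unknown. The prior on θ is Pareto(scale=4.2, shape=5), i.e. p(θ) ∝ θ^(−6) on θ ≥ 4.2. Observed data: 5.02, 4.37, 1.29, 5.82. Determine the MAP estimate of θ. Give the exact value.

The Uniform(0, θ) likelihood is θ^(−n) for θ ≥ max(xᵢ), zero otherwise. Here max(xᵢ) = 5.82.
Posterior ∝ θ^(−6) · θ^(−4) = θ^(−10) on θ ≥ max(4.2, 5.82) = 5.82.
This density is strictly decreasing in θ, so the posterior mode lies at the lower boundary of the support.

θ̂_MAP = 5.82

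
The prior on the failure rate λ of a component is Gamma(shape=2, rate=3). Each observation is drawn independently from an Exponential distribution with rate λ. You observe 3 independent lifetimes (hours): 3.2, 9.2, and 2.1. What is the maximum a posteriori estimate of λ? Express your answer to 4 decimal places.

λ̂_MAP = 0.2286

The Exponential(rate=λ) likelihood is ∝ λ^n e^(−λΣtᵢ). Here n = 3 and Σtᵢ = 3.2 + 9.2 + 2.1 = 14.5.
Posterior ∝ λe^(−3λ) · λ^3e^(−14.5λ) = λ^4e^(−17.5λ), i.e. Gamma(5, 17.5).
Mode = (a−1)/b = 4/17.5 ≈ 0.2286.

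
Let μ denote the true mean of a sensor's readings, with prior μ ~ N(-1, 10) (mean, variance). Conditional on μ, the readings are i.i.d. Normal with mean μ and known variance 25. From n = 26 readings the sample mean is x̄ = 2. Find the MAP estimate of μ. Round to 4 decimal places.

n = 26, x̄ = 2.
For a Normal prior and Normal likelihood with known variance, the posterior is Normal; its mode equals its mean, the precision-weighted average.
Prior precision 1/σ₀² = 1/10 = 0.1; data precision n/σ² = 26/25 = 1.04.
μ̂ = (0.1·(-1) + 1.04·2) / (0.1 + 1.04) = 1.98/1.14 = 33/19 ≈ 1.7368.

μ̂_MAP = 1.7368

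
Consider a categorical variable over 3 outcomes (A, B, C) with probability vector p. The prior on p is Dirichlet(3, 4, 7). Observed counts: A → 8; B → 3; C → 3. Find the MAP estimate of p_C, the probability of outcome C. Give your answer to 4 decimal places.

MAP estimate of p_C = 0.3600

The posterior is Dirichlet(αᵢ + nᵢ) = Dirichlet(11, 7, 10).
For a Dirichlet(a₁,…,a_K) with all aᵢ > 1, the mode has j-th component (aⱼ − 1)/(Σaᵢ − K).
Here Σaᵢ = 28 and K = 3, so p_C = (10 − 1)/(28 − 3) = 9/25 ≈ 0.3600.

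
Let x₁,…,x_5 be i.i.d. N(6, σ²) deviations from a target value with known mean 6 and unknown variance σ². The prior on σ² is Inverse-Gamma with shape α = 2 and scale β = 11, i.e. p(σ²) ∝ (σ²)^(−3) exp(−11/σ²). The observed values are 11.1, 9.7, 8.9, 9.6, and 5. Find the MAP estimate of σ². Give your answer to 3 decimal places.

σ̂²_MAP = 7.643

Sum of squared deviations about the known mean: SS = (11.1−6)² + (9.7−6)² + (8.9−6)² + (9.6−6)² + (5−6)² = 62.07.
The Normal likelihood contributes (σ²)^(−n/2) exp(−SS/(2σ²)), so the posterior is Inverse-Gamma(α + n/2, β + SS/2) = Inverse-Gamma(4.5, 42.035).
The mode of Inverse-Gamma(a, b) is b/(a+1) = 42.035/5.5 ≈ 7.643.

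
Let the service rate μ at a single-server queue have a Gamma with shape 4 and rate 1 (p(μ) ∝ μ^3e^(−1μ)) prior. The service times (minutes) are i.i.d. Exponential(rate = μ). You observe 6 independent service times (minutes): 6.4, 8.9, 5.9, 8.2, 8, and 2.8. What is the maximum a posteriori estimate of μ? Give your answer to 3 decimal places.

μ̂_MAP = 0.218

The Exponential(rate=μ) likelihood is ∝ μ^n e^(−μΣtᵢ). Here n = 6 and Σtᵢ = 6.4 + 8.9 + 5.9 + 8.2 + 8 + 2.8 = 40.2.
Posterior ∝ μ^3e^(−1μ) · μ^6e^(−40.2μ) = μ^9e^(−41.2μ), i.e. Gamma(10, 41.2).
Mode = (a−1)/b = 9/41.2 ≈ 0.218.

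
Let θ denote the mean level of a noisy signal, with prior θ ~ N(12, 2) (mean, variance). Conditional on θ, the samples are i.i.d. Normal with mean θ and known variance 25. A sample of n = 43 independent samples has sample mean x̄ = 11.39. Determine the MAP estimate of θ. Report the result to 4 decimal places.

θ̂_MAP = 11.5274

n = 43, x̄ = 11.39.
For a Normal prior and Normal likelihood with known variance, the posterior is Normal; its mode equals its mean, the precision-weighted average.
Prior precision 1/σ₀² = 1/2 = 0.5; data precision n/σ² = 43/25 = 1.72.
θ̂ = (0.5·12 + 1.72·11.39) / (0.5 + 1.72) = 25.5908/2.22 = 63977/5550 ≈ 11.5274.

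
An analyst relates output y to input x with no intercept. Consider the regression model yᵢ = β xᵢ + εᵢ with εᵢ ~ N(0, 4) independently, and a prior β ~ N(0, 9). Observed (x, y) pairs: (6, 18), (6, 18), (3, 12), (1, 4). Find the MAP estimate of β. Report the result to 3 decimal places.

β̂_MAP = 3.105

log p(β | y) = −Σ(yᵢ − βxᵢ)²/(2·4) − β²/(2·9) + const.
Setting the derivative to zero: Σxᵢ(yᵢ − βxᵢ)/4 − β/9 = 0, so β = Σxᵢyᵢ / (Σxᵢ² + σ²/τ²).
Σxᵢyᵢ = 6·18 + 6·18 + 3·12 + 1·4 = 256; Σxᵢ² = 82; σ²/τ² = 4/9.
β̂_MAP = 256 / (82 + 4/9) = 256/(742/9) = 1152/371 ≈ 3.105.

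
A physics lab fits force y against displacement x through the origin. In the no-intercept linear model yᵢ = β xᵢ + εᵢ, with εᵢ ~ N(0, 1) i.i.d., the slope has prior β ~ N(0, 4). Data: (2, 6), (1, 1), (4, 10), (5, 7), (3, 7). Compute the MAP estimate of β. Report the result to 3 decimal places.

log p(β | y) = −Σ(yᵢ − βxᵢ)²/(2·1) − β²/(2·4) + const.
Setting the derivative to zero: Σxᵢ(yᵢ − βxᵢ)/1 − β/4 = 0, so β = Σxᵢyᵢ / (Σxᵢ² + σ²/τ²).
Σxᵢyᵢ = 2·6 + 1·1 + 4·10 + 5·7 + 3·7 = 109; Σxᵢ² = 55; σ²/τ² = 0.25.
β̂_MAP = 109 / (55 + 0.25) = 109/55.25 ≈ 1.973.

β̂_MAP = 1.973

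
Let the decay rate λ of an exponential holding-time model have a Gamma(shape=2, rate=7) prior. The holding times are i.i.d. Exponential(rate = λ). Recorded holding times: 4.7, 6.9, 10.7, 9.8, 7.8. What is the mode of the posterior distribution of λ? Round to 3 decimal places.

The Exponential(rate=λ) likelihood is ∝ λ^n e^(−λΣtᵢ). Here n = 5 and Σtᵢ = 4.7 + 6.9 + 10.7 + 9.8 + 7.8 = 39.9.
Posterior ∝ λe^(−7λ) · λ^5e^(−39.9λ) = λ^6e^(−46.9λ), i.e. Gamma(7, 46.9).
Mode = (a−1)/b = 6/46.9 ≈ 0.128.

λ̂_MAP = 0.128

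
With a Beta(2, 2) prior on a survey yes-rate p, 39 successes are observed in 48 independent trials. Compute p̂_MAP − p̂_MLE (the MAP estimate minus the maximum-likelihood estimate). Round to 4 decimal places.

Posterior is Beta(41, 11); MAP = (41−1)/(52−2) = 40/50 ≈ 0.80000.
MLE ignores the prior: p̂_MLE = k/n = 39/48 ≈ 0.81250.
Difference = 40/50 − 39/48 = -1/80 ≈ -0.0125.

MAP − MLE = -0.0125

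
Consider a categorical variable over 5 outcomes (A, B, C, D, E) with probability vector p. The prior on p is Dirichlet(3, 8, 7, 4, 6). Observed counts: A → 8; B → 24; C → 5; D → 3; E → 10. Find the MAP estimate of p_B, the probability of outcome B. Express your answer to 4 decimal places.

The posterior is Dirichlet(αᵢ + nᵢ) = Dirichlet(11, 32, 12, 7, 16).
For a Dirichlet(a₁,…,a_K) with all aᵢ > 1, the mode has j-th component (aⱼ − 1)/(Σaᵢ − K).
Here Σaᵢ = 78 and K = 5, so p_B = (32 − 1)/(78 − 5) = 31/73 ≈ 0.4247.

MAP estimate of p_B = 0.4247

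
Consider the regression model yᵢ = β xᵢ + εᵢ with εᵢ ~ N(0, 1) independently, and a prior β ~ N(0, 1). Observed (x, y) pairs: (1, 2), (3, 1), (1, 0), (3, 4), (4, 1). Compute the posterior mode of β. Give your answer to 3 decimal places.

log p(β | y) = −Σ(yᵢ − βxᵢ)²/(2·1) − β²/(2·1) + const.
Setting the derivative to zero: Σxᵢ(yᵢ − βxᵢ)/1 − β/1 = 0, so β = Σxᵢyᵢ / (Σxᵢ² + σ²/τ²).
Σxᵢyᵢ = 1·2 + 3·1 + 1·0 + 3·4 + 4·1 = 21; Σxᵢ² = 36; σ²/τ² = 1.
β̂_MAP = 21 / (36 + 1) = 21/37 ≈ 0.568.

β̂_MAP = 0.568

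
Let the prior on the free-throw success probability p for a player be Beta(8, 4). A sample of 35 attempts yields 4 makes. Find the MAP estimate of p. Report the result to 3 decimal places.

Prior: Beta(8, 4).
Data: 4 successes in 35 trials. The binomial likelihood contributes p^4(1−p)^31, so the posterior is Beta(8+4, 4+31) = Beta(12, 35).
For Beta(a, b) with a, b > 1 the mode is (a−1)/(a+b−2) = 11/45 ≈ 0.244.

p̂_MAP = 0.244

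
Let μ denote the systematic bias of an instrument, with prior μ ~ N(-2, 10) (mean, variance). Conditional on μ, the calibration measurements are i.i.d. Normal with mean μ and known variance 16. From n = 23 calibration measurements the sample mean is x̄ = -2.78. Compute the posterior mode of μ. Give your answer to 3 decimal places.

n = 23, x̄ = -2.78.
For a Normal prior and Normal likelihood with known variance, the posterior is Normal; its mode equals its mean, the precision-weighted average.
Prior precision 1/σ₀² = 1/10 = 0.1; data precision n/σ² = 23/16 = 1.4375.
μ̂ = (0.1·(-2) + 1.4375·(-2.78)) / (0.1 + 1.4375) = (-4.19625)/1.5375 = -1119/410 ≈ -2.729.

μ̂_MAP = -2.729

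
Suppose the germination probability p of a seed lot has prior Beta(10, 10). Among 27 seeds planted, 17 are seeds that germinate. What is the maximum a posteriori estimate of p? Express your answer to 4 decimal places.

p̂_MAP = 0.5778

Prior: Beta(10, 10).
Data: 17 successes in 27 trials. The binomial likelihood contributes p^17(1−p)^10, so the posterior is Beta(10+17, 10+10) = Beta(27, 20).
For Beta(a, b) with a, b > 1 the mode is (a−1)/(a+b−2) = 26/45 ≈ 0.5778.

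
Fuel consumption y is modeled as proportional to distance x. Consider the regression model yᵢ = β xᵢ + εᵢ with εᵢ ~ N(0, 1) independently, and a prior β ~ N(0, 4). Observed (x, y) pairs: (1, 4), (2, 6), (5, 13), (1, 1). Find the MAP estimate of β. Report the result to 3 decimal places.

β̂_MAP = 2.624

log p(β | y) = −Σ(yᵢ − βxᵢ)²/(2·1) − β²/(2·4) + const.
Setting the derivative to zero: Σxᵢ(yᵢ − βxᵢ)/1 − β/4 = 0, so β = Σxᵢyᵢ / (Σxᵢ² + σ²/τ²).
Σxᵢyᵢ = 1·4 + 2·6 + 5·13 + 1·1 = 82; Σxᵢ² = 31; σ²/τ² = 0.25.
β̂_MAP = 82 / (31 + 0.25) = 82/31.25 ≈ 2.624.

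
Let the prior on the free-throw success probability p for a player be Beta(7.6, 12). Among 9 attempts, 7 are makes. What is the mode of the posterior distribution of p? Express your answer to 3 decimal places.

p̂_MAP = 0.511

Prior: Beta(7.6, 12).
Data: 7 successes in 9 trials. The binomial likelihood contributes p^7(1−p)^2, so the posterior is Beta(7.6+7, 12+2) = Beta(14.6, 14).
For Beta(a, b) with a, b > 1 the mode is (a−1)/(a+b−2) = 13.6/26.6 ≈ 0.511.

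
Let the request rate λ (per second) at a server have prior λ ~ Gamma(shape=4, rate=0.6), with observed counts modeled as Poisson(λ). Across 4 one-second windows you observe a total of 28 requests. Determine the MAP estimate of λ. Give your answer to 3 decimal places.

λ̂_MAP = 6.739

Σxᵢ = 28, n = 4.
Posterior ∝ λ^3e^(−0.6λ) · λ^28e^(−4λ) = λ^31e^(−4.6λ), i.e. Gamma(shape=32, rate=4.6).
The mode of a Gamma(a, b) with a ≥ 1 (shape–rate) is (a−1)/b = 31/4.6 ≈ 6.739.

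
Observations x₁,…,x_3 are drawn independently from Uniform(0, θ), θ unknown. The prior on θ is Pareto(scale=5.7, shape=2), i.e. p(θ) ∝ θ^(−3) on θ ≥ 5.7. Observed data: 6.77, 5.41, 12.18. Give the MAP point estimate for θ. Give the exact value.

The Uniform(0, θ) likelihood is θ^(−n) for θ ≥ max(xᵢ), zero otherwise. Here max(xᵢ) = 12.18.
Posterior ∝ θ^(−3) · θ^(−3) = θ^(−6) on θ ≥ max(5.7, 12.18) = 12.18.
This density is strictly decreasing in θ, so the posterior mode lies at the lower boundary of the support.

θ̂_MAP = 12.18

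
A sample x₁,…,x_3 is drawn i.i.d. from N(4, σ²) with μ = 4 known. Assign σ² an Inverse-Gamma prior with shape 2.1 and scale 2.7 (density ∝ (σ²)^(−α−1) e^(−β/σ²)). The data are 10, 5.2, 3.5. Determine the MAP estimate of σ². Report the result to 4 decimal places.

σ̂²_MAP = 4.6837

Sum of squared deviations about the known mean: SS = (10−4)² + (5.2−4)² + (3.5−4)² = 37.69.
The Normal likelihood contributes (σ²)^(−n/2) exp(−SS/(2σ²)), so the posterior is Inverse-Gamma(α + n/2, β + SS/2) = Inverse-Gamma(3.6, 21.545).
The mode of Inverse-Gamma(a, b) is b/(a+1) = 21.545/4.6 ≈ 4.6837.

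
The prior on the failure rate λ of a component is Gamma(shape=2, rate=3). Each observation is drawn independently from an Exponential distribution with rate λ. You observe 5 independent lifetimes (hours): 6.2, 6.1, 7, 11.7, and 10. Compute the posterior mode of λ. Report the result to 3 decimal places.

The Exponential(rate=λ) likelihood is ∝ λ^n e^(−λΣtᵢ). Here n = 5 and Σtᵢ = 6.2 + 6.1 + 7 + 11.7 + 10 = 41.
Posterior ∝ λe^(−3λ) · λ^5e^(−41λ) = λ^6e^(−44λ), i.e. Gamma(7, 44).
Mode = (a−1)/b = 6/44 ≈ 0.136.

λ̂_MAP = 0.136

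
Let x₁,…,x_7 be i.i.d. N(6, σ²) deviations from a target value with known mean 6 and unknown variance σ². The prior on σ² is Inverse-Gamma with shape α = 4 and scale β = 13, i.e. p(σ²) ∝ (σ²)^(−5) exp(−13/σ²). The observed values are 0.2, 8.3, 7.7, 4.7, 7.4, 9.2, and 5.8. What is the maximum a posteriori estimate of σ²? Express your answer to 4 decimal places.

σ̂²_MAP = 4.8088

Sum of squared deviations about the known mean: SS = (0.2−6)² + (8.3−6)² + (7.7−6)² + (4.7−6)² + (7.4−6)² + (9.2−6)² + (5.8−6)² = 55.75.
The Normal likelihood contributes (σ²)^(−n/2) exp(−SS/(2σ²)), so the posterior is Inverse-Gamma(α + n/2, β + SS/2) = Inverse-Gamma(7.5, 40.875).
The mode of Inverse-Gamma(a, b) is b/(a+1) = 40.875/8.5 ≈ 4.8088.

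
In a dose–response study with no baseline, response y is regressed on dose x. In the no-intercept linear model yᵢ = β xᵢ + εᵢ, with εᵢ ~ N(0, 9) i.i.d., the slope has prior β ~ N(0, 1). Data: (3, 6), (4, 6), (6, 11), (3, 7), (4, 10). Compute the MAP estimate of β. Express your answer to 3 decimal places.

β̂_MAP = 1.779

log p(β | y) = −Σ(yᵢ − βxᵢ)²/(2·9) − β²/(2·1) + const.
Setting the derivative to zero: Σxᵢ(yᵢ − βxᵢ)/9 − β/1 = 0, so β = Σxᵢyᵢ / (Σxᵢ² + σ²/τ²).
Σxᵢyᵢ = 3·6 + 4·6 + 6·11 + 3·7 + 4·10 = 169; Σxᵢ² = 86; σ²/τ² = 9.
β̂_MAP = 169 / (86 + 9) = 169/95 ≈ 1.779.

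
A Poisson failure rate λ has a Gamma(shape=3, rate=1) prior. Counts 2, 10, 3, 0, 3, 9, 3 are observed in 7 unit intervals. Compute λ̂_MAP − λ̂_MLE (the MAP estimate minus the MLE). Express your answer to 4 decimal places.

MAP − MLE = -0.2857

Σxᵢ = 30. Posterior is Gamma(33, 8); MAP = (33−1)/8 = 32/8 ≈ 4.00000.
MLE = x̄ = 30/7 ≈ 4.28571.
Difference = 32/8 − 30/7 = -2/7 ≈ -0.2857.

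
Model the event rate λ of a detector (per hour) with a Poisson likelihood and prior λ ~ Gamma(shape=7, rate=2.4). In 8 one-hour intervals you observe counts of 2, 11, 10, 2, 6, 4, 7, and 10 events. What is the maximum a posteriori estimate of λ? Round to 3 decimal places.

Σxᵢ = 2+11+10+2+6+4+7+10 = 52, with n = 8.
Posterior ∝ λ^6e^(−2.4λ) · λ^52e^(−8λ) = λ^58e^(−10.4λ), i.e. Gamma(shape=59, rate=10.4).
The mode of a Gamma(a, b) with a ≥ 1 (shape–rate) is (a−1)/b = 58/10.4 ≈ 5.577.

λ̂_MAP = 5.577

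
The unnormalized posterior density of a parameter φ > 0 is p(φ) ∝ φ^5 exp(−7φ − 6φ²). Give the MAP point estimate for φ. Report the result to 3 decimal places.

ℓ'(φ) = 5/φ − 7 − 12φ. Setting this to zero and multiplying by φ: 12φ² + 7φ − 5 = 0.
φ = (−7 + √(7² + 4·12·5)) / (2·12) = (−7 + √289) / 24 = (−7 + 17)/24 = 5/12.
ℓ''(φ) = −5/φ² − 12 < 0, confirming a maximum.

φ̂_MAP = 0.417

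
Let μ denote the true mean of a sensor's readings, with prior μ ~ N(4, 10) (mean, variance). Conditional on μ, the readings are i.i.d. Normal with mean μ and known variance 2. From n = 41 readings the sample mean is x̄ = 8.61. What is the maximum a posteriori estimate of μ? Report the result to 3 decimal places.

n = 41, x̄ = 8.61.
For a Normal prior and Normal likelihood with known variance, the posterior is Normal; its mode equals its mean, the precision-weighted average.
Prior precision 1/σ₀² = 1/10 = 0.1; data precision n/σ² = 41/2 = 20.5.
μ̂ = (0.1·4 + 20.5·8.61) / (0.1 + 20.5) = 176.905/20.6 = 35381/4120 ≈ 8.588.

μ̂_MAP = 8.588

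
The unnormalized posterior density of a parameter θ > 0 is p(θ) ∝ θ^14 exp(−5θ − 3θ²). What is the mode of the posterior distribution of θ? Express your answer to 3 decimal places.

ℓ'(θ) = 14/θ − 5 − 6θ. Setting this to zero and multiplying by θ: 6θ² + 5θ − 14 = 0.
θ = (−5 + √(5² + 4·6·14)) / (2·6) = (−5 + √361) / 12 = (−5 + 19)/12 = 7/6.
ℓ''(θ) = −14/θ² − 6 < 0, confirming a maximum.

θ̂_MAP = 1.167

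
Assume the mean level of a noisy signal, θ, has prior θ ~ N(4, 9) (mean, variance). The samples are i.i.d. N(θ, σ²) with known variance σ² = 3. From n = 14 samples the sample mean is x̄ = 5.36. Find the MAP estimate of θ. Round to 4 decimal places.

n = 14, x̄ = 5.36.
For a Normal prior and Normal likelihood with known variance, the posterior is Normal; its mode equals its mean, the precision-weighted average.
Prior precision 1/σ₀² = 1/9; data precision n/σ² = 14/3.
θ̂ = ((1/9)·4 + (14/3)·5.36) / (1/9 + 14/3) = (5728/225)/(43/9) = 5728/1075 ≈ 5.3284.

θ̂_MAP = 5.3284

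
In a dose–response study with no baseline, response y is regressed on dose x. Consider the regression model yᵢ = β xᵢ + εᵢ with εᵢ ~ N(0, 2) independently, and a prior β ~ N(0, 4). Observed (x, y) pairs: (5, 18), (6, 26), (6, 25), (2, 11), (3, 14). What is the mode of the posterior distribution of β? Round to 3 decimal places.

log p(β | y) = −Σ(yᵢ − βxᵢ)²/(2·2) − β²/(2·4) + const.
Setting the derivative to zero: Σxᵢ(yᵢ − βxᵢ)/2 − β/4 = 0, so β = Σxᵢyᵢ / (Σxᵢ² + σ²/τ²).
Σxᵢyᵢ = 5·18 + 6·26 + 6·25 + 2·11 + 3·14 = 460; Σxᵢ² = 110; σ²/τ² = 0.5.
β̂_MAP = 460 / (110 + 0.5) = 460/110.5 ≈ 4.163.

β̂_MAP = 4.163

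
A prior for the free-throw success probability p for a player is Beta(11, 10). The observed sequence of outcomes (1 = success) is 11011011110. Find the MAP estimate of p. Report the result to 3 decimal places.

p̂_MAP = 0.600

Prior: Beta(11, 10).
Data: 8 successes in 11 trials (from the sequence). The binomial likelihood contributes p^8(1−p)^3, so the posterior is Beta(11+8, 10+3) = Beta(19, 13).
For Beta(a, b) with a, b > 1 the mode is (a−1)/(a+b−2) = 18/30 ≈ 0.600.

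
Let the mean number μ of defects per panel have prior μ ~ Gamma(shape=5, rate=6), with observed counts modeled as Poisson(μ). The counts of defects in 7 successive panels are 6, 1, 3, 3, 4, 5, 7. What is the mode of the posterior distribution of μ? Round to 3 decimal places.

Σxᵢ = 6+1+3+3+4+5+7 = 29, with n = 7.
Posterior ∝ μ^4e^(−6μ) · μ^29e^(−7μ) = μ^33e^(−13μ), i.e. Gamma(shape=34, rate=13).
The mode of a Gamma(a, b) with a ≥ 1 (shape–rate) is (a−1)/b = 33/13 ≈ 2.538.

μ̂_MAP = 2.538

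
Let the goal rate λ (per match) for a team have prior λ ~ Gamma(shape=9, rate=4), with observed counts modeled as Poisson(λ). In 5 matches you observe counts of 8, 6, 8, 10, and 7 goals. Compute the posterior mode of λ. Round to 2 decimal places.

Σxᵢ = 8+6+8+10+7 = 39, with n = 5.
Posterior ∝ λ^8e^(−4λ) · λ^39e^(−5λ) = λ^47e^(−9λ), i.e. Gamma(shape=48, rate=9).
The mode of a Gamma(a, b) with a ≥ 1 (shape–rate) is (a−1)/b = 47/9 ≈ 5.22.

λ̂_MAP = 5.22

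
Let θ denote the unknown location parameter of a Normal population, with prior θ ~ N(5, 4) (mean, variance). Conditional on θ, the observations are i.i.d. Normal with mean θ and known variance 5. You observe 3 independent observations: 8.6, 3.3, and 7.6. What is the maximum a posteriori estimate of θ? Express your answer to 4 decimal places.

θ̂_MAP = 6.0588

n = 3; x̄ = (8.6 + 3.3 + 7.6)/3 = 19.5/3 = 6.5.
For a Normal prior and Normal likelihood with known variance, the posterior is Normal; its mode equals its mean, the precision-weighted average.
Prior precision 1/σ₀² = 1/4 = 0.25; data precision n/σ² = 3/5 = 0.6.
θ̂ = (0.25·5 + 0.6·6.5) / (0.25 + 0.6) = 5.15/0.85 = 103/17 ≈ 6.0588.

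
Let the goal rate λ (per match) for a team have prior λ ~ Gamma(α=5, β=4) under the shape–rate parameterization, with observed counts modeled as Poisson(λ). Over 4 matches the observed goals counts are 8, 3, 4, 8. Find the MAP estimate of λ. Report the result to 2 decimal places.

Σxᵢ = 8+3+4+8 = 23, with n = 4.
Posterior ∝ λ^4e^(−4λ) · λ^23e^(−4λ) = λ^27e^(−8λ), i.e. Gamma(shape=28, rate=8).
The mode of a Gamma(a, b) with a ≥ 1 (shape–rate) is (a−1)/b = 27/8 ≈ 3.38.

λ̂_MAP = 3.38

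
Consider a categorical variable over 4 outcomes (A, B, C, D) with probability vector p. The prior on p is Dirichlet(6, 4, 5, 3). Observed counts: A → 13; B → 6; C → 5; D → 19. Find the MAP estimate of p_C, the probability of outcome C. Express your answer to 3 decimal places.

MAP estimate of p_C = 0.158

The posterior is Dirichlet(αᵢ + nᵢ) = Dirichlet(19, 10, 10, 22).
For a Dirichlet(a₁,…,a_K) with all aᵢ > 1, the mode has j-th component (aⱼ − 1)/(Σaᵢ − K).
Here Σaᵢ = 61 and K = 4, so p_C = (10 − 1)/(61 − 4) = 9/57 ≈ 0.158.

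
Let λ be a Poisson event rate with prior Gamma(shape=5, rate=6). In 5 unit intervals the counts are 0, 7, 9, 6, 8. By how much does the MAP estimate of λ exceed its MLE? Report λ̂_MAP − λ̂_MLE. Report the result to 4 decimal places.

Σxᵢ = 30. Posterior is Gamma(35, 11); MAP = (35−1)/11 = 34/11 ≈ 3.09091.
MLE = x̄ = 30/5 ≈ 6.00000.
Difference = 34/11 − 30/5 = -32/11 ≈ -2.9091.

MAP − MLE = -2.9091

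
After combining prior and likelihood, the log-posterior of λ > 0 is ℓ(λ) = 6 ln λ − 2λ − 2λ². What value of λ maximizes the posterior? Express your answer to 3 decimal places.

ℓ'(λ) = 6/λ − 2 − 4λ. Setting this to zero and multiplying by λ: 4λ² + 2λ − 6 = 0.
λ = (−2 + √(2² + 4·4·6)) / (2·4) = (−2 + √100) / 8 = (−2 + 10)/8 = 1.
ℓ''(λ) = −6/λ² − 4 < 0, confirming a maximum.

λ̂_MAP = 1.000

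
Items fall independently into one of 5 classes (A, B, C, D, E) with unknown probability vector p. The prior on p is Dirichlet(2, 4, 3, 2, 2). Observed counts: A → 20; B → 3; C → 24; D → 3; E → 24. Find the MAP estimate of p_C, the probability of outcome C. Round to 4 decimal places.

MAP estimate of p_C = 0.3171

The posterior is Dirichlet(αᵢ + nᵢ) = Dirichlet(22, 7, 27, 5, 26).
For a Dirichlet(a₁,…,a_K) with all aᵢ > 1, the mode has j-th component (aⱼ − 1)/(Σaᵢ − K).
Here Σaᵢ = 87 and K = 5, so p_C = (27 − 1)/(87 − 5) = 26/82 ≈ 0.3171.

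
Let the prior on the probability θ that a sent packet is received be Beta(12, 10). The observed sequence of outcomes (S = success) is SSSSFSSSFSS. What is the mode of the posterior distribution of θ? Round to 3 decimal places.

θ̂_MAP = 0.645

Prior: Beta(12, 10).
Data: 9 successes in 11 trials (from the sequence). The binomial likelihood contributes θ^9(1−θ)^2, so the posterior is Beta(12+9, 10+2) = Beta(21, 12).
For Beta(a, b) with a, b > 1 the mode is (a−1)/(a+b−2) = 20/31 ≈ 0.645.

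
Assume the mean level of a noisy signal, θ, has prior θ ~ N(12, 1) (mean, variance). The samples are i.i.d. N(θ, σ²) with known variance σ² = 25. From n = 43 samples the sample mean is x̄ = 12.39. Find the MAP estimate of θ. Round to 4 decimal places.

n = 43, x̄ = 12.39.
For a Normal prior and Normal likelihood with known variance, the posterior is Normal; its mode equals its mean, the precision-weighted average.
Prior precision 1/σ₀² = 1/1 = 1; data precision n/σ² = 43/25 = 1.72.
θ̂ = (1·12 + 1.72·12.39) / (1 + 1.72) = 33.3108/2.72 = 83277/6800 ≈ 12.2466.

θ̂_MAP = 12.2466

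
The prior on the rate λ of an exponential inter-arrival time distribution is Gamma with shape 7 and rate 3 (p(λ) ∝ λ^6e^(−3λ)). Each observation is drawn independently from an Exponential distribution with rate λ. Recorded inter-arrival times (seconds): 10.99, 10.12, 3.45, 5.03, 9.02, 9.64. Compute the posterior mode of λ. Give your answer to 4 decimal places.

λ̂_MAP = 0.2341

The Exponential(rate=λ) likelihood is ∝ λ^n e^(−λΣtᵢ). Here n = 6 and Σtᵢ = 10.99 + 10.12 + 3.45 + 5.03 + 9.02 + 9.64 = 48.25.
Posterior ∝ λ^6e^(−3λ) · λ^6e^(−48.25λ) = λ^12e^(−51.25λ), i.e. Gamma(13, 51.25).
Mode = (a−1)/b = 12/51.25 ≈ 0.2341.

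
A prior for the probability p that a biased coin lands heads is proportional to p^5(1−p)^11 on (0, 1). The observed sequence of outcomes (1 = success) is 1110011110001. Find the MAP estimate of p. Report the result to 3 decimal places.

The prior density ∝ p^5(1−p)^11 is the kernel of Beta(6, 12).
Data: 8 successes in 13 trials (from the sequence). The binomial likelihood contributes p^8(1−p)^5, so the posterior is Beta(6+8, 12+5) = Beta(14, 17).
For Beta(a, b) with a, b > 1 the mode is (a−1)/(a+b−2) = 13/29 ≈ 0.448.

p̂_MAP = 0.448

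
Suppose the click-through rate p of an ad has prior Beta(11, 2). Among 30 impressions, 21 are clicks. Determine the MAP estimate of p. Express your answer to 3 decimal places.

Prior: Beta(11, 2).
Data: 21 successes in 30 trials. The binomial likelihood contributes p^21(1−p)^9, so the posterior is Beta(11+21, 2+9) = Beta(32, 11).
For Beta(a, b) with a, b > 1 the mode is (a−1)/(a+b−2) = 31/41 ≈ 0.756.

p̂_MAP = 0.756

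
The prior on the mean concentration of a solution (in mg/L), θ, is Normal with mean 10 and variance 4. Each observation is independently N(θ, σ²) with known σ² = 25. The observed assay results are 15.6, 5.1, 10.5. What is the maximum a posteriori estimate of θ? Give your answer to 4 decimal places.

θ̂_MAP = 10.1297

n = 3; x̄ = (15.6 + 5.1 + 10.5)/3 = 31.2/3 = 10.4.
For a Normal prior and Normal likelihood with known variance, the posterior is Normal; its mode equals its mean, the precision-weighted average.
Prior precision 1/σ₀² = 1/4 = 0.25; data precision n/σ² = 3/25 = 0.12.
θ̂ = (0.25·10 + 0.12·10.4) / (0.25 + 0.12) = 3.748/0.37 = 1874/185 ≈ 10.1297.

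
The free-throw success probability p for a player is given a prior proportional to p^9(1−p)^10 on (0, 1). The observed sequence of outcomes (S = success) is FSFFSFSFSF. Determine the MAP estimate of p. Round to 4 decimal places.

The prior density ∝ p^9(1−p)^10 is the kernel of Beta(10, 11).
Data: 4 successes in 10 trials (from the sequence). The binomial likelihood contributes p^4(1−p)^6, so the posterior is Beta(10+4, 11+6) = Beta(14, 17).
For Beta(a, b) with a, b > 1 the mode is (a−1)/(a+b−2) = 13/29 ≈ 0.4483.

p̂_MAP = 0.4483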